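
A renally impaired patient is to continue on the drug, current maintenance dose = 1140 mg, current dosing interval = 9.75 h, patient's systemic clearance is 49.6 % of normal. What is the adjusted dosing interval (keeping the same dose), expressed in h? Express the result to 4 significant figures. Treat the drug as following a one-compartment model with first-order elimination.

To keep the same average steady-state level, dosing rate must scale with clearance.
CL ratio = 49.6 / 100 = 0.4960
New interval (same dose) = 9.75 / 0.4960 = 19.66 h

19.66 h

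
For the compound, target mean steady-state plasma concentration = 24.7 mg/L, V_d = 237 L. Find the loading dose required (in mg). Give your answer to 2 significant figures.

5900 mg

LD = Css × Vd = 24.7 × 237 = 5854 mg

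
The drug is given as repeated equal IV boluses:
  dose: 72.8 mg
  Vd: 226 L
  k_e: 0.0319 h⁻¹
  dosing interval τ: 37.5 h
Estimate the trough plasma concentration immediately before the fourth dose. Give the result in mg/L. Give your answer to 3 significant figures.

0.136 mg/L

C₀ per dose = Dose / Vd = 72.8 / 226 = 0.3221 mg/L
Fraction remaining after one interval: r = e^(−kτ) = e^(−0.03190 × 37.5) = 0.3023
Before dose 4, 3 doses have been given (aged 1τ, 2τ, 3τ).
C_trough = C₀ × (r + r² + … + r^3) = C₀ × r(1−r^3)/(1−r)
        = 0.3221 × 0.3023 × (1 − 0.02763) / (1 − 0.3023) = 0.1357 mg/L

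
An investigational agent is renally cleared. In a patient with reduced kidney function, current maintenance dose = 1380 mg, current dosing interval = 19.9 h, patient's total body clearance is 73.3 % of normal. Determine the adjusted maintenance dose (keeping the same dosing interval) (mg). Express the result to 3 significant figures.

1010 mg

To keep the same average steady-state level, dosing rate must scale with clearance.
CL ratio = 73.3 / 100 = 0.7330
New dose (same interval) = 1380 × 0.7330 = 1012 mg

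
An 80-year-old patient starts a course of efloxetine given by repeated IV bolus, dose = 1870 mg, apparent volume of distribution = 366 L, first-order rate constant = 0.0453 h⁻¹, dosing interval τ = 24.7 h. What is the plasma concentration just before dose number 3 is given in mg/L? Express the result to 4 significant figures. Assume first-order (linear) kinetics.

2.214 mg/L

C₀ per dose = Dose / Vd = 1870 / 366 = 5.109 mg/L
Fraction remaining after one interval: r = e^(−kτ) = e^(−0.04530 × 24.7) = 0.3266
Before dose 3, 2 doses have been given (aged 1τ, 2τ).
C_trough = C₀ × (r + r²) = 5.109 × (0.3266 + 0.1067) = 2.214 mg/L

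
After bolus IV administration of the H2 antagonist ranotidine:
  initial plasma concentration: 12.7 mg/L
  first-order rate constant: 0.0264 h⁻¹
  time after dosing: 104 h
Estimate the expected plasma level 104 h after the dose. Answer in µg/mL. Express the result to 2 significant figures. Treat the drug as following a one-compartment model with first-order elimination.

0.82 µg/mL

C = C₀ · e^(−k·t) = 12.70 × e^(−0.02640 × 104)
  = 12.70 × 0.06421 = 0.8155 mg/L
(0.8155 mg/L = 0.8155 µg/mL)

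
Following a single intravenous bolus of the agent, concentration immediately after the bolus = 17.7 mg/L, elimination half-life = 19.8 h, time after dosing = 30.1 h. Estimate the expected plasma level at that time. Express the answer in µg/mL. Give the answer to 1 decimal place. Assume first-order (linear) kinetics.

6.2 µg/mL

k = ln2 / t½ = 0.693147 / 19.8 = 0.03501 h⁻¹
C = C₀ · e^(−k·t) = 17.70 × e^(−0.03501 × 30.1)
  = 17.70 × 0.3486 = 6.170 mg/L
(6.170 mg/L = 6.170 µg/mL)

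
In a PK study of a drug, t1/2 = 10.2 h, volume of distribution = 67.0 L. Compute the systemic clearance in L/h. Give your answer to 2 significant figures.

4.6 L/h

k = ln2 / t½ = 0.693147 / 10.2 = 0.06796 h⁻¹
CL = k × Vd = 0.06796 × 67.0 = 4.553 L/h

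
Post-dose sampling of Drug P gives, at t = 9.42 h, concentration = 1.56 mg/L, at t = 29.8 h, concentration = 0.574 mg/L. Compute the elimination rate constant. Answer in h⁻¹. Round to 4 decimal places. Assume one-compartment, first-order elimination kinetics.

0.0491 h⁻¹

k = ln(C₁/C₂) / (t₂ − t₁) = ln(1.56/0.574) / (29.8 − 9.42)
  = 0.9998 / 20.38 = 0.04906 h⁻¹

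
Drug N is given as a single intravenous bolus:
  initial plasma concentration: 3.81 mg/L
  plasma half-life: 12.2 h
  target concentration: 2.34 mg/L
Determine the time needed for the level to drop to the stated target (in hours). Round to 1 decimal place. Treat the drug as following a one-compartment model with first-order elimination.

k = ln2 / t½ = 0.693147 / 12.2 = 0.05682 h⁻¹
t = ln(C₀ / C) / k = ln(3.810 / 2.34) / 0.05682
  = ln(1.628) / 0.05682 = 0.4874 / 0.05682 = 8.578 h

8.6 h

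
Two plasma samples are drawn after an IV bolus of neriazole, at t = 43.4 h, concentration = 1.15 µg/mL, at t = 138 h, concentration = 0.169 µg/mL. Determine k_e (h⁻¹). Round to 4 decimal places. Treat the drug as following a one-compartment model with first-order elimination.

k = ln(C₁/C₂) / (t₂ − t₁) = ln(1.15/0.169) / (138 − 43.4)
  = 1.918 / 94.60 = 0.02027 h⁻¹

0.0203 h⁻¹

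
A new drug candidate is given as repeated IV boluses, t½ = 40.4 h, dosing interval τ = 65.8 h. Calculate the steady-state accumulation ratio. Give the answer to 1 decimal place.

k = ln2 / t½ = 0.693147 / 40.4 = 0.01716 h⁻¹
e^(−kτ) = e^(−0.01716 × 65.8) = 0.3233
Accumulation ratio R = 1 / (1 − e^(−kτ)) = 1 / (1 − 0.3233) = 1.478

1.5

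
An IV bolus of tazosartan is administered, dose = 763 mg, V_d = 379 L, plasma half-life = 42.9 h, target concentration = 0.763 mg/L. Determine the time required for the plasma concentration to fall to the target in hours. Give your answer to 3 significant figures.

60.0 h

C₀ = Dose / Vd = 763.0 / 379 = 2.013 mg/L
k = ln2 / t½ = 0.693147 / 42.9 = 0.01616 h⁻¹
t = ln(C₀ / C) / k = ln(2.013 / 0.763) / 0.01616
  = ln(2.638) / 0.01616 = 0.9700 / 0.01616 = 60.02 h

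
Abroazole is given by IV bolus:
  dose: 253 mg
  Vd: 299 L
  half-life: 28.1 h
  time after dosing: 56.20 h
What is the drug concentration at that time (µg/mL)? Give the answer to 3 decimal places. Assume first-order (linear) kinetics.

0.212 µg/mL

C₀ = Dose / Vd = 253.0 / 299 = 0.8462 mg/L
k = ln2 / t½ = 0.693147 / 28.1 = 0.02467 h⁻¹
t / t½ = 56.20 / 28.1 = 2 half-lives
C = C₀ × (1/2)^2 = 0.8462 × 0.2500 = 0.2116 mg/L
(0.2116 mg/L = 0.2116 µg/mL)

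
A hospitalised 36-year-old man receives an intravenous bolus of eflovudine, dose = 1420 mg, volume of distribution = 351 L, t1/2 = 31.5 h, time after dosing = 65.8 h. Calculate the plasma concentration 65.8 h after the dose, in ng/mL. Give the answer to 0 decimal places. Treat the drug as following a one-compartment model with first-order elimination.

951 ng/mL

C₀ = Dose / Vd = 1420 / 351 = 4.046 mg/L
k = ln2 / t½ = 0.693147 / 31.5 = 0.02200 h⁻¹
C = C₀ · e^(−k·t) = 4.046 × e^(−0.02200 × 65.8)
  = 4.046 × 0.2351 = 0.9512 mg/L
Convert: 0.9512 mg/L × 1000 = 951.2 ng/mL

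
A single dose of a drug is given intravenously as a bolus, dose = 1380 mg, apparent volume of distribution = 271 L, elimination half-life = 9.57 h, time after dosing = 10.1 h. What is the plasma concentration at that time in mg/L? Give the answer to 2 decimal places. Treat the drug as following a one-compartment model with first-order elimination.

C₀ = Dose / Vd = 1380 / 271 = 5.092 mg/L
k = ln2 / t½ = 0.693147 / 9.57 = 0.07243 h⁻¹
C = C₀ · e^(−k·t) = 5.092 × e^(−0.07243 × 10.1)
  = 5.092 × 0.4812 = 2.450 mg/L

2.45 mg/L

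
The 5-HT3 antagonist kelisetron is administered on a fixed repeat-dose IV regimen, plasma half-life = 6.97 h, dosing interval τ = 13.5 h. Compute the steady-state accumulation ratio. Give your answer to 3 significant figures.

k = ln2 / t½ = 0.693147 / 6.97 = 0.09945 h⁻¹
e^(−kτ) = e^(−0.09945 × 13.5) = 0.2612
Accumulation ratio R = 1 / (1 − e^(−kτ)) = 1 / (1 − 0.2612) = 1.354

1.35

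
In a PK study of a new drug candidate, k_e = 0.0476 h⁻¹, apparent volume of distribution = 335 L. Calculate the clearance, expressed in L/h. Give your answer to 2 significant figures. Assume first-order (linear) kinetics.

16 L/h

CL = k × Vd = 0.0476 × 335 = 15.95 L/h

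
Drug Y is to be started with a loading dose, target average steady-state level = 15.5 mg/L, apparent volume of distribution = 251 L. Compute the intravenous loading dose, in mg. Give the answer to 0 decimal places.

3891 mg

LD = Css × Vd = 15.5 × 251 = 3891 mg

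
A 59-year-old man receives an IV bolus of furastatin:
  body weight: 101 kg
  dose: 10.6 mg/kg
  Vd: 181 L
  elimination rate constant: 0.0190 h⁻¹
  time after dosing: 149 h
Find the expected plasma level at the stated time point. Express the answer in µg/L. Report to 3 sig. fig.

Total dose = 10.6 × 101 = 1071 mg
C₀ = Dose / Vd = 1071 / 181 = 5.917 mg/L
C = C₀ · e^(−k·t) = 5.917 × e^(−0.01900 × 149)
  = 5.917 × 0.05895 = 0.3488 mg/L
Convert: 0.3488 mg/L × 1000 = 348.8 µg/L

349 µg/L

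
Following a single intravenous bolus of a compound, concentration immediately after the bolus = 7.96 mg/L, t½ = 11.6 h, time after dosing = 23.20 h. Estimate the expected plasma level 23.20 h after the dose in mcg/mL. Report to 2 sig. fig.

2.0 mcg/mL

k = ln2 / t½ = 0.693147 / 11.6 = 0.05975 h⁻¹
t / t½ = 23.20 / 11.6 = 2 half-lives
C = C₀ × (1/2)^2 = 7.960 × 0.2500 = 1.990 mg/L
(1.990 mg/L = 1.990 mcg/mL)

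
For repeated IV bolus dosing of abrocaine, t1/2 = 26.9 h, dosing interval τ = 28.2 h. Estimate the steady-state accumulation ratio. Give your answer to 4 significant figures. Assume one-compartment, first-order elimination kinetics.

1.936

k = ln2 / t½ = 0.693147 / 26.9 = 0.02577 h⁻¹
e^(−kτ) = e^(−0.02577 × 28.2) = 0.4835
Accumulation ratio R = 1 / (1 − e^(−kτ)) = 1 / (1 − 0.4835) = 1.936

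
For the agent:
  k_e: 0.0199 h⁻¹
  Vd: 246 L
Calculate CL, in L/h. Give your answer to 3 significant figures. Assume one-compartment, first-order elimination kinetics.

4.90 L/h

CL = k × Vd = 0.0199 × 246 = 4.895 L/h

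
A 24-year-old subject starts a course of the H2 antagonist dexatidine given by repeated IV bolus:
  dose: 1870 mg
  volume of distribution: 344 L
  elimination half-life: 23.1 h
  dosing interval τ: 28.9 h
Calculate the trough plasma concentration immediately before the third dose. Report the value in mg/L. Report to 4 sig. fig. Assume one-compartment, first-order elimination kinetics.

C₀ per dose = Dose / Vd = 1870 / 344 = 5.436 mg/L
k = ln2 / t½ = 0.693147 / 23.1 = 0.03001 h⁻¹
Fraction remaining after one interval: r = e^(−kτ) = e^(−0.03001 × 28.9) = 0.4201
Before dose 3, 2 doses have been given (aged 1τ, 2τ).
C_trough = C₀ × (r + r²) = 5.436 × (0.4201 + 0.1765) = 3.243 mg/L

3.243 mg/L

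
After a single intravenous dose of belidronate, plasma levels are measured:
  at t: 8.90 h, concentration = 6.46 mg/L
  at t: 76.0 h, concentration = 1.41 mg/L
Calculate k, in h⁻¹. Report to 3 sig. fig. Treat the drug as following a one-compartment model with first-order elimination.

0.0227 h⁻¹

k = ln(C₁/C₂) / (t₂ − t₁) = ln(6.46/1.41) / (76.0 − 8.90)
  = 1.522 / 67.10 = 0.02268 h⁻¹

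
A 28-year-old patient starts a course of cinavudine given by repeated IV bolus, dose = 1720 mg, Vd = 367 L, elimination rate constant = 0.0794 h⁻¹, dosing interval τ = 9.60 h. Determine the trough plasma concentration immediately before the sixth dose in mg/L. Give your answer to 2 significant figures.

C₀ per dose = Dose / Vd = 1720 / 367 = 4.687 mg/L
Fraction remaining after one interval: r = e^(−kτ) = e^(−0.07940 × 9.60) = 0.4666
Before dose 6, 5 doses have been given (aged 1τ, 2τ, 3τ, 4τ, 5τ).
C_trough = C₀ × (r + r² + … + r^5) = C₀ × r(1−r^5)/(1−r)
        = 4.687 × 0.4666 × (1 − 0.02212) / (1 − 0.4666) = 4.009 mg/L

4.0 mg/L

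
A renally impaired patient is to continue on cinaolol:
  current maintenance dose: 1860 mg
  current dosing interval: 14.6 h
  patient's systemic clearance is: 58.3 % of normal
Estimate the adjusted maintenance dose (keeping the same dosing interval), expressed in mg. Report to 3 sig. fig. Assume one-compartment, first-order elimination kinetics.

1080 mg

To keep the same average steady-state level, dosing rate must scale with clearance.
CL ratio = 58.3 / 100 = 0.5830
New dose (same interval) = 1860 × 0.5830 = 1084 mg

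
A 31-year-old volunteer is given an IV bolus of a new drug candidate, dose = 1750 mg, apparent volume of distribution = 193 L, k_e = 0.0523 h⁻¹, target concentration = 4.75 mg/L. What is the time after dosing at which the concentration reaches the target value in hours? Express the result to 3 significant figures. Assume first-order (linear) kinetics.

12.4 h

C₀ = Dose / Vd = 1750 / 193 = 9.067 mg/L
t = ln(C₀ / C) / k = ln(9.067 / 4.75) / 0.05230
  = ln(1.909) / 0.05230 = 0.6466 / 0.05230 = 12.36 h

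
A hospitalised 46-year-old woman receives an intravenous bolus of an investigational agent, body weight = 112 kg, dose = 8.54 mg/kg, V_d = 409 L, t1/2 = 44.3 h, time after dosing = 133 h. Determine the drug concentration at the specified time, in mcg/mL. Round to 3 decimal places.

0.292 mcg/mL

Total dose = 8.54 × 112 = 956.5 mg
C₀ = Dose / Vd = 956.5 / 409 = 2.339 mg/L
k = ln2 / t½ = 0.693147 / 44.3 = 0.01565 h⁻¹
C = C₀ · e^(−k·t) = 2.339 × e^(−0.01565 × 133)
  = 2.339 × 0.1247 = 0.2917 mg/L
(0.2917 mg/L = 0.2917 mcg/mL)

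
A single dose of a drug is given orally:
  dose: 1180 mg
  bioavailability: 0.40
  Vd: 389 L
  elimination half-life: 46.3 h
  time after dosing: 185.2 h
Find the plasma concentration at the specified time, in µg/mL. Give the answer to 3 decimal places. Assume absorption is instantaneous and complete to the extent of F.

0.076 µg/mL

Amount reaching circulation = F × Dose = 0.40 × 1180 = 472.0 mg
C₀ = F·Dose / Vd = 472.0 / 389 = 1.213 mg/L
k = ln2 / t½ = 0.693147 / 46.3 = 0.01497 h⁻¹
t / t½ = 185.2 / 46.3 = 4 half-lives
C = C₀ × (1/2)^4 = 1.213 × 0.06250 = 0.07581 mg/L
(0.07581 mg/L = 0.07581 µg/mL)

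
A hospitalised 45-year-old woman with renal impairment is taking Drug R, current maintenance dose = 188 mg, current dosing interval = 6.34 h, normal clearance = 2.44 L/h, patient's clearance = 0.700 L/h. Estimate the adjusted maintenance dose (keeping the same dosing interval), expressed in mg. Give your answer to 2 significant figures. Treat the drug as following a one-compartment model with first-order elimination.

54 mg

To keep the same average steady-state level, dosing rate must scale with clearance.
CL ratio = 0.700 / 2.44 = 0.2869
New dose (same interval) = 188 × 0.2869 = 53.94 mg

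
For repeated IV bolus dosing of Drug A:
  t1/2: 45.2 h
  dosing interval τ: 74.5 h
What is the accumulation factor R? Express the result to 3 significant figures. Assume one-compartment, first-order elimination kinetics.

1.47

k = ln2 / t½ = 0.693147 / 45.2 = 0.01534 h⁻¹
e^(−kτ) = e^(−0.01534 × 74.5) = 0.3189
Accumulation ratio R = 1 / (1 − e^(−kτ)) = 1 / (1 − 0.3189) = 1.468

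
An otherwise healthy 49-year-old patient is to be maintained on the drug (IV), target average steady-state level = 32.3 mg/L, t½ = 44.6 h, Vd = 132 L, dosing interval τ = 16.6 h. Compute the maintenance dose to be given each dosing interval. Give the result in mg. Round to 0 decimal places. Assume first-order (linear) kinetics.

1100 mg

k = ln2 / t½ = 0.693147 / 44.6 = 0.01554 h⁻¹
CL = k × Vd = 0.01554 × 132 = 2.051 L/h
At steady state, Dose/τ = Css × CL.
Dose = Css × CL × τ = 32.3 × 2.051 × 16.6 = 1100 mg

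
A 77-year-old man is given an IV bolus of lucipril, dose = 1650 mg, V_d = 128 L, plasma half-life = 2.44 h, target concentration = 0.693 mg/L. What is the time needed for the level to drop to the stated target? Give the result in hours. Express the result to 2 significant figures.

10 h

C₀ = Dose / Vd = 1650 / 128 = 12.89 mg/L
k = ln2 / t½ = 0.693147 / 2.44 = 0.2841 h⁻¹
t = ln(C₀ / C) / k = ln(12.89 / 0.693) / 0.2841
  = ln(18.60) / 0.2841 = 2.923 / 0.2841 = 10.29 h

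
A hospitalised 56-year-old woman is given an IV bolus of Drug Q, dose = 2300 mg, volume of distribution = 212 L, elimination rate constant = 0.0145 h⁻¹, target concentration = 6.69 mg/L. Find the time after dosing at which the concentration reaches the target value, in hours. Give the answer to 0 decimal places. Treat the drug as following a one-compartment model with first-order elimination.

33 h

C₀ = Dose / Vd = 2300 / 212 = 10.85 mg/L
t = ln(C₀ / C) / k = ln(10.85 / 6.69) / 0.01450
  = ln(1.622) / 0.01450 = 0.4837 / 0.01450 = 33.36 h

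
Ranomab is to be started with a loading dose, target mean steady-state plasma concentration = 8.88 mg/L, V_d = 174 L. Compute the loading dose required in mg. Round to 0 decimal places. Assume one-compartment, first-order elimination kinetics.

1545 mg

LD = Css × Vd = 8.88 × 174 = 1545 mg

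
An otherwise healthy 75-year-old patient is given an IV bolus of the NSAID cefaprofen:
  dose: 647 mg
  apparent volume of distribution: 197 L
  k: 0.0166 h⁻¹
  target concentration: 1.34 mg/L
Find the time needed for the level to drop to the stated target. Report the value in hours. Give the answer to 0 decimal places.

54 h

C₀ = Dose / Vd = 647.0 / 197 = 3.284 mg/L
t = ln(C₀ / C) / k = ln(3.284 / 1.34) / 0.01660
  = ln(2.451) / 0.01660 = 0.8965 / 0.01660 = 54.01 h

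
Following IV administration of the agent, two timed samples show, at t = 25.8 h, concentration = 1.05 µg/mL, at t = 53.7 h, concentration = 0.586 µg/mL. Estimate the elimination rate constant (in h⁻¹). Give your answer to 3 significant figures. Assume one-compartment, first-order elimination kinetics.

k = ln(C₁/C₂) / (t₂ − t₁) = ln(1.05/0.586) / (53.7 − 25.8)
  = 0.5832 / 27.90 = 0.02090 h⁻¹

0.0209 h⁻¹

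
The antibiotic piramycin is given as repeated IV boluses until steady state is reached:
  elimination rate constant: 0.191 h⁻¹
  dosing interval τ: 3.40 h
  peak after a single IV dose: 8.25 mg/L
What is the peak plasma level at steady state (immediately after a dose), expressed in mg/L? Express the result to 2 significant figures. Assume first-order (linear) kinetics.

17 mg/L

e^(−kτ) = e^(−0.1910 × 3.40) = 0.5224
Accumulation ratio R = 1 / (1 − e^(−kτ)) = 1 / (1 − 0.5224) = 2.094
Steady-state peak = C₀ × R = 8.25 × 2.094 = 17.28 mg/L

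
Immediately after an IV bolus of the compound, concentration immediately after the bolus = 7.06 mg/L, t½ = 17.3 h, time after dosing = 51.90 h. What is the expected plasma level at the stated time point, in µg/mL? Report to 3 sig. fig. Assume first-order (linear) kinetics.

k = ln2 / t½ = 0.693147 / 17.3 = 0.04007 h⁻¹
t / t½ = 51.90 / 17.3 = 3 half-lives
C = C₀ × (1/2)^3 = 7.060 × 0.1250 = 0.8825 mg/L
(0.8825 mg/L = 0.8825 µg/mL)

0.883 µg/mL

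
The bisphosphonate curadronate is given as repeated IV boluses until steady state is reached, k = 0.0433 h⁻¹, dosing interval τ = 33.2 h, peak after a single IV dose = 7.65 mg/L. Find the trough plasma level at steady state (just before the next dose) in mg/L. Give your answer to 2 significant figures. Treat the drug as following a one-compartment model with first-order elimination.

2.4 mg/L

e^(−kτ) = e^(−0.04330 × 33.2) = 0.2375
Accumulation ratio R = 1 / (1 − e^(−kτ)) = 1 / (1 − 0.2375) = 1.311
Steady-state trough = C₀ × R × e^(−kτ) = 7.65 × 1.311 × 0.2375 = 2.382 mg/L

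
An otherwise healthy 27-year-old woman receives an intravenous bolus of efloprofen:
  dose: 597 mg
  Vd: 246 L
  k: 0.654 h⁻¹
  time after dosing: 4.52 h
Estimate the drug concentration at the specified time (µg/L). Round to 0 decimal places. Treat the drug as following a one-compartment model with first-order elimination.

126 µg/L

C₀ = Dose / Vd = 597.0 / 246 = 2.427 mg/L
C = C₀ · e^(−k·t) = 2.427 × e^(−0.6540 × 4.52)
  = 2.427 × 0.05202 = 0.1263 mg/L
Convert: 0.1263 mg/L × 1000 = 126.3 µg/L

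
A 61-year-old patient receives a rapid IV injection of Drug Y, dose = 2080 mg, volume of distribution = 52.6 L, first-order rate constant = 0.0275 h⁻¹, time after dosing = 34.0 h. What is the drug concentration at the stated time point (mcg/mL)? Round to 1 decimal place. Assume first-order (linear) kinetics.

15.5 mcg/mL

C₀ = Dose / Vd = 2080 / 52.6 = 39.54 mg/L
C = C₀ · e^(−k·t) = 39.54 × e^(−0.02750 × 34.0)
  = 39.54 × 0.3926 = 15.52 mg/L
(15.52 mg/L = 15.52 mcg/mL)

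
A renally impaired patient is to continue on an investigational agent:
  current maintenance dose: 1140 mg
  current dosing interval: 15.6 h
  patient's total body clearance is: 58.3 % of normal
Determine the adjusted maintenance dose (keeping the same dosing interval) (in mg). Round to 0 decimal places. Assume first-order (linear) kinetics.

To keep the same average steady-state level, dosing rate must scale with clearance.
CL ratio = 58.3 / 100 = 0.5830
New dose (same interval) = 1140 × 0.5830 = 664.6 mg

665 mg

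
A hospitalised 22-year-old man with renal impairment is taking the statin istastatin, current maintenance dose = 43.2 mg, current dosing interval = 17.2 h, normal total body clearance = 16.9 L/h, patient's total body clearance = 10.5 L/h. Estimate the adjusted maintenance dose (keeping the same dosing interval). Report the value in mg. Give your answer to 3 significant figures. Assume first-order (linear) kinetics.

To keep the same average steady-state level, dosing rate must scale with clearance.
CL ratio = 10.5 / 16.9 = 0.6213
New dose (same interval) = 43.2 × 0.6213 = 26.84 mg

26.8 mg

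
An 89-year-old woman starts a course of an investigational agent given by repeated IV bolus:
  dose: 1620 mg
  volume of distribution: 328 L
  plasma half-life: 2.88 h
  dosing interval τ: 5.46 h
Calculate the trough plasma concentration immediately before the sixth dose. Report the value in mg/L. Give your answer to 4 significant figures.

C₀ per dose = Dose / Vd = 1620 / 328 = 4.939 mg/L
k = ln2 / t½ = 0.693147 / 2.88 = 0.2407 h⁻¹
Fraction remaining after one interval: r = e^(−kτ) = e^(−0.2407 × 5.46) = 0.2687
Before dose 6, 5 doses have been given (aged 1τ, 2τ, 3τ, 4τ, 5τ).
C_trough = C₀ × (r + r² + … + r^5) = C₀ × r(1−r^5)/(1−r)
        = 4.939 × 0.2687 × (1 − 0.001401) / (1 − 0.2687) = 1.812 mg/L

1.812 mg/L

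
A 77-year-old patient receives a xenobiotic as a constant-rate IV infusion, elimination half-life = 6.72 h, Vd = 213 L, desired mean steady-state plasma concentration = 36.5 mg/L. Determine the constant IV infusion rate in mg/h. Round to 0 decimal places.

802 mg/h

k = ln2 / t½ = 0.693147 / 6.72 = 0.1031 h⁻¹
CL = k × Vd = 0.1031 × 213 = 21.96 L/h
At steady state, infusion rate R₀ = Css × CL = 36.5 × 21.96 = 801.5 mg/h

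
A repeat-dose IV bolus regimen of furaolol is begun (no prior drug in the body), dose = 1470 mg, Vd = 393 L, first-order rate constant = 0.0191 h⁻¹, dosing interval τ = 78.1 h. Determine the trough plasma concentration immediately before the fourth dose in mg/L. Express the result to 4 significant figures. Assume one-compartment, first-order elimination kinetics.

1.073 mg/L

C₀ per dose = Dose / Vd = 1470 / 393 = 3.740 mg/L
Fraction remaining after one interval: r = e^(−kτ) = e^(−0.01910 × 78.1) = 0.2250
Before dose 4, 3 doses have been given (aged 1τ, 2τ, 3τ).
C_trough = C₀ × (r + r² + … + r^3) = C₀ × r(1−r^3)/(1−r)
        = 3.740 × 0.2250 × (1 − 0.01139) / (1 − 0.2250) = 1.073 mg/L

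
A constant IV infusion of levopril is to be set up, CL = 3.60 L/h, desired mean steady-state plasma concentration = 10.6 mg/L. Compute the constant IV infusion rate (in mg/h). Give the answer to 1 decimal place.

At steady state, infusion rate R₀ = Css × CL = 10.6 × 3.600 = 38.16 mg/h

38.2 mg/h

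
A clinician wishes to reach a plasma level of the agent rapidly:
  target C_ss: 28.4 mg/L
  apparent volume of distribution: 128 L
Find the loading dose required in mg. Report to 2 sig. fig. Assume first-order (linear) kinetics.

3600 mg

LD = Css × Vd = 28.4 × 128 = 3635 mg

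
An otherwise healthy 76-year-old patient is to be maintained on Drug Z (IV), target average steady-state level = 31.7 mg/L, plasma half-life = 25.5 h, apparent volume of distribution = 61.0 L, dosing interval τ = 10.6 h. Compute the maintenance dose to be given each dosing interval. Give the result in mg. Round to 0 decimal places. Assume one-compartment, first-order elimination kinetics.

557 mg

k = ln2 / t½ = 0.693147 / 25.5 = 0.02718 h⁻¹
CL = k × Vd = 0.02718 × 61.0 = 1.658 L/h
At steady state, Dose/τ = Css × CL.
Dose = Css × CL × τ = 31.7 × 1.658 × 10.6 = 557.1 mg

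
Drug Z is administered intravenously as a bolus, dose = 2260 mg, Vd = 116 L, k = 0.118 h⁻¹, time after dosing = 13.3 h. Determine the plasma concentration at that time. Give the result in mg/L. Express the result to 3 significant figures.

4.06 mg/L

C₀ = Dose / Vd = 2260 / 116 = 19.48 mg/L
C = C₀ · e^(−k·t) = 19.48 × e^(−0.1180 × 13.3)
  = 19.48 × 0.2082 = 4.056 mg/L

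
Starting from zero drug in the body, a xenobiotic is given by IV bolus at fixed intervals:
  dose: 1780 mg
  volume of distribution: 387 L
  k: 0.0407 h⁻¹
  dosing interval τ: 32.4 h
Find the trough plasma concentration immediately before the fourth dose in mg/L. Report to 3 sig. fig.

1.65 mg/L

C₀ per dose = Dose / Vd = 1780 / 387 = 4.599 mg/L
Fraction remaining after one interval: r = e^(−kτ) = e^(−0.04070 × 32.4) = 0.2675
Before dose 4, 3 doses have been given (aged 1τ, 2τ, 3τ).
C_trough = C₀ × (r + r² + … + r^3) = C₀ × r(1−r^3)/(1−r)
        = 4.599 × 0.2675 × (1 − 0.01914) / (1 − 0.2675) = 1.647 mg/L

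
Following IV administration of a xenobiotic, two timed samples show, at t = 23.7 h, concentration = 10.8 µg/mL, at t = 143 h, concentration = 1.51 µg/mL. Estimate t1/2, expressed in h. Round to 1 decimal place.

42.0 h

k = ln(C₁/C₂) / (t₂ − t₁) = ln(10.8/1.51) / (143 − 23.7)
  = 1.967 / 119.3 = 0.01649 h⁻¹
t½ = ln2 / k = 0.693147 / 0.01649 = 42.03 h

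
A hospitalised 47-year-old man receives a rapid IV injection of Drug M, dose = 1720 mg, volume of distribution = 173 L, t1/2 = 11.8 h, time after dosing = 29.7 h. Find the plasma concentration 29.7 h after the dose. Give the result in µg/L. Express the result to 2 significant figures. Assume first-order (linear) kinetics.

C₀ = Dose / Vd = 1720 / 173 = 9.942 mg/L
k = ln2 / t½ = 0.693147 / 11.8 = 0.05874 h⁻¹
C = C₀ · e^(−k·t) = 9.942 × e^(−0.05874 × 29.7)
  = 9.942 × 0.1747 = 1.737 mg/L
Convert: 1.737 mg/L × 1000 = 1737 µg/L

1700 µg/L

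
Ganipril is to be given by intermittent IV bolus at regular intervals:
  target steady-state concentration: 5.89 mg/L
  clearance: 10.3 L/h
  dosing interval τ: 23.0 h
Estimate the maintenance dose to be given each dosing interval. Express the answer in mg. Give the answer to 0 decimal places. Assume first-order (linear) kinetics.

At steady state, Dose/τ = Css × CL.
Dose = Css × CL × τ = 5.89 × 10.30 × 23.0 = 1395 mg

1395 mg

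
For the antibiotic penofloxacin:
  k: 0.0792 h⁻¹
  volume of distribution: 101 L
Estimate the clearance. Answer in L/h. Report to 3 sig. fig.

8.00 L/h

CL = k × Vd = 0.0792 × 101 = 7.999 L/h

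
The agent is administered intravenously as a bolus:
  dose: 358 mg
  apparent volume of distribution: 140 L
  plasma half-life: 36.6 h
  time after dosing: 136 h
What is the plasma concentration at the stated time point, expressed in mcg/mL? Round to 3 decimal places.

C₀ = Dose / Vd = 358.0 / 140 = 2.557 mg/L
k = ln2 / t½ = 0.693147 / 36.6 = 0.01894 h⁻¹
C = C₀ · e^(−k·t) = 2.557 × e^(−0.01894 × 136)
  = 2.557 × 0.07609 = 0.1946 mg/L
(0.1946 mg/L = 0.1946 mcg/mL)

0.195 mcg/mL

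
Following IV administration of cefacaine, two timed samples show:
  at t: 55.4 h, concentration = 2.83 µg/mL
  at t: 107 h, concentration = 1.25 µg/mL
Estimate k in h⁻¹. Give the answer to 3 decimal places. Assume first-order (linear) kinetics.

0.016 h⁻¹

k = ln(C₁/C₂) / (t₂ − t₁) = ln(2.83/1.25) / (107 − 55.4)
  = 0.8171 / 51.60 = 0.01584 h⁻¹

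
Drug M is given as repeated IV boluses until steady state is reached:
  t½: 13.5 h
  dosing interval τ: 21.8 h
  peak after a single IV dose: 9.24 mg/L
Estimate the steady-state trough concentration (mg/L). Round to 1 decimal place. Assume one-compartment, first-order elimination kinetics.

4.5 mg/L

k = ln2 / t½ = 0.693147 / 13.5 = 0.05134 h⁻¹
e^(−kτ) = e^(−0.05134 × 21.8) = 0.3265
Accumulation ratio R = 1 / (1 − e^(−kτ)) = 1 / (1 − 0.3265) = 1.485
Steady-state trough = C₀ × R × e^(−kτ) = 9.24 × 1.485 × 0.3265 = 4.480 mg/L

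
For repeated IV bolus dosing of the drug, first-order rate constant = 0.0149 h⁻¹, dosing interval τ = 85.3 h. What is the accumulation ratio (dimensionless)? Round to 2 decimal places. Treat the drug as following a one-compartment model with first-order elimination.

1.39

e^(−kτ) = e^(−0.01490 × 85.3) = 0.2806
Accumulation ratio R = 1 / (1 − e^(−kτ)) = 1 / (1 − 0.2806) = 1.390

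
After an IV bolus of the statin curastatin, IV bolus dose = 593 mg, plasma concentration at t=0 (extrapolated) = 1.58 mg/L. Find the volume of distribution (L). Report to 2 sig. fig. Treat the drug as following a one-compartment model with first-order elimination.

380 L

Vd = Dose / C₀ = 593.0 / 1.58 = 375.3 L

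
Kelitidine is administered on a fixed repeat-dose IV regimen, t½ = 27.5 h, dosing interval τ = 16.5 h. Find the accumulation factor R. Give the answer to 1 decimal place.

2.9

k = ln2 / t½ = 0.693147 / 27.5 = 0.02521 h⁻¹
e^(−kτ) = e^(−0.02521 × 16.5) = 0.6597
Accumulation ratio R = 1 / (1 − e^(−kτ)) = 1 / (1 − 0.6597) = 2.939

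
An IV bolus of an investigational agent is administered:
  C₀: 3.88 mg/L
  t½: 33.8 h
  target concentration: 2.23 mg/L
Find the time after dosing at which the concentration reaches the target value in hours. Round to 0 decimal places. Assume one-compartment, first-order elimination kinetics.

k = ln2 / t½ = 0.693147 / 33.8 = 0.02051 h⁻¹
t = ln(C₀ / C) / k = ln(3.880 / 2.23) / 0.02051
  = ln(1.740) / 0.02051 = 0.5539 / 0.02051 = 27.01 h

27 h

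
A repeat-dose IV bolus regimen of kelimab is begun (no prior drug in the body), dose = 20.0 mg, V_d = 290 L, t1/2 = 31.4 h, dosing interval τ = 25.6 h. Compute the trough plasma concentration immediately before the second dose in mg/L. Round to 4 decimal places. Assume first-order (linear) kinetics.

0.0392 mg/L

C₀ per dose = Dose / Vd = 20.0 / 290 = 0.06897 mg/L
k = ln2 / t½ = 0.693147 / 31.4 = 0.02207 h⁻¹
Fraction remaining after one interval: r = e^(−kτ) = e^(−0.02207 × 25.6) = 0.5684
Before dose 2, 1 dose has been given (aged 1τ).
C_trough = C₀ × r = 0.06897 × 0.5684 = 0.03920 mg/L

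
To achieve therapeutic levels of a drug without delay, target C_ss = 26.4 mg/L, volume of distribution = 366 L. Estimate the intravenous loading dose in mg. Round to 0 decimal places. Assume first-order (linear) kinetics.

LD = Css × Vd = 26.4 × 366 = 9662 mg

9662 mg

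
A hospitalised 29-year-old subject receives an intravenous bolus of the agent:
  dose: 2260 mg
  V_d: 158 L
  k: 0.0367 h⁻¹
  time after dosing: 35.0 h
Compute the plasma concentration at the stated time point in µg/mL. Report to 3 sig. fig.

C₀ = Dose / Vd = 2260 / 158 = 14.30 mg/L
C = C₀ · e^(−k·t) = 14.30 × e^(−0.03670 × 35.0)
  = 14.30 × 0.2768 = 3.958 mg/L
(3.958 mg/L = 3.958 µg/mL)

3.96 µg/mL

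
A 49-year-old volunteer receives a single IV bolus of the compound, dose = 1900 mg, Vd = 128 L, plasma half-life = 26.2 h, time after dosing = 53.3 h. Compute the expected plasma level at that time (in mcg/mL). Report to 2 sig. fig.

C₀ = Dose / Vd = 1900 / 128 = 14.84 mg/L
k = ln2 / t½ = 0.693147 / 26.2 = 0.02646 h⁻¹
C = C₀ · e^(−k·t) = 14.84 × e^(−0.02646 × 53.3)
  = 14.84 × 0.2441 = 3.622 mg/L
(3.622 mg/L = 3.622 mcg/mL)

3.6 mcg/mL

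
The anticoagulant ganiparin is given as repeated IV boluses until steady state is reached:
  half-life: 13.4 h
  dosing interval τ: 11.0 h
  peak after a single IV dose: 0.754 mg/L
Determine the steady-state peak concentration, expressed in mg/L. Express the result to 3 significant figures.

k = ln2 / t½ = 0.693147 / 13.4 = 0.05173 h⁻¹
e^(−kτ) = e^(−0.05173 × 11.0) = 0.5661
Accumulation ratio R = 1 / (1 − e^(−kτ)) = 1 / (1 − 0.5661) = 2.305
Steady-state peak = C₀ × R = 0.754 × 2.305 = 1.738 mg/L

1.74 mg/L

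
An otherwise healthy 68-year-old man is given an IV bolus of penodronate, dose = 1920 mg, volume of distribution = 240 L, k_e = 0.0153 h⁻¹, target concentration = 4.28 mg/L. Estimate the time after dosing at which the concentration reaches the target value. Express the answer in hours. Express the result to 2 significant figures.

41 h

C₀ = Dose / Vd = 1920 / 240 = 8.000 mg/L
t = ln(C₀ / C) / k = ln(8.000 / 4.28) / 0.01530
  = ln(1.869) / 0.01530 = 0.6254 / 0.01530 = 40.88 h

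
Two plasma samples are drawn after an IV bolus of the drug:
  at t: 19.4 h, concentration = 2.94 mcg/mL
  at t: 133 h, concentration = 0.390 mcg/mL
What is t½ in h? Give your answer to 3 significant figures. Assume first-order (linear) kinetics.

k = ln(C₁/C₂) / (t₂ − t₁) = ln(2.94/0.390) / (133 − 19.4)
  = 2.020 / 113.6 = 0.01778 h⁻¹
t½ = ln2 / k = 0.693147 / 0.01778 = 38.98 h

39.0 h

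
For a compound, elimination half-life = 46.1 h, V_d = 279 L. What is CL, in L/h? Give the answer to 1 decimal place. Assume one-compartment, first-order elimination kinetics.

k = ln2 / t½ = 0.693147 / 46.1 = 0.01504 h⁻¹
CL = k × Vd = 0.01504 × 279 = 4.196 L/h

4.2 L/h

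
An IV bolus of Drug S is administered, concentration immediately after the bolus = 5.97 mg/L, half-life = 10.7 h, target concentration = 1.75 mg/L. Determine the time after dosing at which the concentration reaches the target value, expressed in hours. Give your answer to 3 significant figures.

k = ln2 / t½ = 0.693147 / 10.7 = 0.06478 h⁻¹
t = ln(C₀ / C) / k = ln(5.970 / 1.75) / 0.06478
  = ln(3.411) / 0.06478 = 1.227 / 0.06478 = 18.94 h

18.9 h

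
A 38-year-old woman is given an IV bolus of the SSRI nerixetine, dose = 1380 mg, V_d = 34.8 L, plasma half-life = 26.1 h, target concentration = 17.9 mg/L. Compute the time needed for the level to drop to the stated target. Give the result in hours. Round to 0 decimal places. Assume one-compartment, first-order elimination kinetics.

C₀ = Dose / Vd = 1380 / 34.8 = 39.66 mg/L
k = ln2 / t½ = 0.693147 / 26.1 = 0.02656 h⁻¹
t = ln(C₀ / C) / k = ln(39.66 / 17.9) / 0.02656
  = ln(2.216) / 0.02656 = 0.7957 / 0.02656 = 29.96 h

30 h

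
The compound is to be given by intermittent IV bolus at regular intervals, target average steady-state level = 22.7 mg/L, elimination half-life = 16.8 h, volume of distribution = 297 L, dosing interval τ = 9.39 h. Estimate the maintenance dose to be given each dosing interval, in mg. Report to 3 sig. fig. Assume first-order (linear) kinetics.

2610 mg

k = ln2 / t½ = 0.693147 / 16.8 = 0.04126 h⁻¹
CL = k × Vd = 0.04126 × 297 = 12.25 L/h
At steady state, Dose/τ = Css × CL.
Dose = Css × CL × τ = 22.7 × 12.25 × 9.39 = 2611 mg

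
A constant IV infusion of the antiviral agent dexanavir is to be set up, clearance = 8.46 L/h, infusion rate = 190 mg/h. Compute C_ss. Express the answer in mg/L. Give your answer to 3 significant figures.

At steady state Css = R₀ / CL = 190 / 8.460 = 22.46 mg/L

22.5 mg/L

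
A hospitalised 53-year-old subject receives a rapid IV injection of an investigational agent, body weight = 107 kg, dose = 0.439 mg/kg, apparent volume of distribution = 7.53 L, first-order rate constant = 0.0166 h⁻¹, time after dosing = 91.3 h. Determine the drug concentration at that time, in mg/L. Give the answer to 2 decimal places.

1.37 mg/L

Total dose = 0.439 × 107 = 46.97 mg
C₀ = Dose / Vd = 46.97 / 7.53 = 6.238 mg/L
C = C₀ · e^(−k·t) = 6.238 × e^(−0.01660 × 91.3)
  = 6.238 × 0.2197 = 1.370 mg/L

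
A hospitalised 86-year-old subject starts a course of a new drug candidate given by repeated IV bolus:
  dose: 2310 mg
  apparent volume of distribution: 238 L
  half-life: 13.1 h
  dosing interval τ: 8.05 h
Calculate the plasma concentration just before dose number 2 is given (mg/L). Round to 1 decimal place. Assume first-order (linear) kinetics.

6.3 mg/L

C₀ per dose = Dose / Vd = 2310 / 238 = 9.706 mg/L
k = ln2 / t½ = 0.693147 / 13.1 = 0.05291 h⁻¹
Fraction remaining after one interval: r = e^(−kτ) = e^(−0.05291 × 8.05) = 0.6532
Before dose 2, 1 dose has been given (aged 1τ).
C_trough = C₀ × r = 9.706 × 0.6532 = 6.340 mg/L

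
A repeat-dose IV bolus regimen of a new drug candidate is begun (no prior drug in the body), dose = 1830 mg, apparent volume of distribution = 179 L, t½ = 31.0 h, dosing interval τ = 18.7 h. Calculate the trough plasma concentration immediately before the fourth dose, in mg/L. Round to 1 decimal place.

14.1 mg/L

C₀ per dose = Dose / Vd = 1830 / 179 = 10.22 mg/L
k = ln2 / t½ = 0.693147 / 31.0 = 0.02236 h⁻¹
Fraction remaining after one interval: r = e^(−kτ) = e^(−0.02236 × 18.7) = 0.6583
Before dose 4, 3 doses have been given (aged 1τ, 2τ, 3τ).
C_trough = C₀ × (r + r² + … + r^3) = C₀ × r(1−r^3)/(1−r)
        = 10.22 × 0.6583 × (1 − 0.2853) / (1 − 0.6583) = 14.07 mg/L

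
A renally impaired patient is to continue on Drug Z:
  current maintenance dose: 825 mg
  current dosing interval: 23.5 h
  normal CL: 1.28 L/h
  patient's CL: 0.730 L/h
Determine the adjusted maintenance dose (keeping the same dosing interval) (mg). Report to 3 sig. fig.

471 mg

To keep the same average steady-state level, dosing rate must scale with clearance.
CL ratio = 0.730 / 1.28 = 0.5703
New dose (same interval) = 825 × 0.5703 = 470.5 mg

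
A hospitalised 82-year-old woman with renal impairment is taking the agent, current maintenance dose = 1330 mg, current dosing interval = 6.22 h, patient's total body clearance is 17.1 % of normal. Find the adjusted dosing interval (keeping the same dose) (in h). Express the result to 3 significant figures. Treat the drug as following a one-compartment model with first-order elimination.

To keep the same average steady-state level, dosing rate must scale with clearance.
CL ratio = 17.1 / 100 = 0.1710
New interval (same dose) = 6.22 / 0.1710 = 36.37 h

36.4 h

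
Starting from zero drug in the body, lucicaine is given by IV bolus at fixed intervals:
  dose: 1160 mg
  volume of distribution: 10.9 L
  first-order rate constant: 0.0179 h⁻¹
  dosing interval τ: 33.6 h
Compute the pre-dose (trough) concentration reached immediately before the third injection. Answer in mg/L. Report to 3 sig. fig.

C₀ per dose = Dose / Vd = 1160 / 10.9 = 106.4 mg/L
Fraction remaining after one interval: r = e^(−kτ) = e^(−0.01790 × 33.6) = 0.5480
Before dose 3, 2 doses have been given (aged 1τ, 2τ).
C_trough = C₀ × (r + r²) = 106.4 × (0.5480 + 0.3003) = 90.26 mg/L

90.3 mg/L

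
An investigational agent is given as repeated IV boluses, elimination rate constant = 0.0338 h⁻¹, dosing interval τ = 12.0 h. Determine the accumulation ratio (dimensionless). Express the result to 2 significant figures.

3.0

e^(−kτ) = e^(−0.03380 × 12.0) = 0.6666
Accumulation ratio R = 1 / (1 − e^(−kτ)) = 1 / (1 − 0.6666) = 2.999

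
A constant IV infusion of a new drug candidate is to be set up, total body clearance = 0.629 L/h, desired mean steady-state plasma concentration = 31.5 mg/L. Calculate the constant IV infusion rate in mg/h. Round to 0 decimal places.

At steady state, infusion rate R₀ = Css × CL = 31.5 × 0.6290 = 19.81 mg/h

20 mg/h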